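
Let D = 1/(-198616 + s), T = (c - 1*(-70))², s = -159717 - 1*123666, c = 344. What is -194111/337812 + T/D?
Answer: -27907561616632559/337812 ≈ -8.2613e+10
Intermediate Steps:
s = -283383 (s = -159717 - 123666 = -283383)
T = 171396 (T = (344 - 1*(-70))² = (344 + 70)² = 414² = 171396)
D = -1/481999 (D = 1/(-198616 - 283383) = 1/(-481999) = -1/481999 ≈ -2.0747e-6)
-194111/337812 + T/D = -194111/337812 + 171396/(-1/481999) = -194111*1/337812 + 171396*(-481999) = -194111/337812 - 82612700604 = -27907561616632559/337812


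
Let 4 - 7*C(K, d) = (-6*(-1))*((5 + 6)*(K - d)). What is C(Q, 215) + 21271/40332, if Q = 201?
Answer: 37576993/282324 ≈ 133.10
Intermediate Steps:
C(K, d) = 4/7 - 66*K/7 + 66*d/7 (C(K, d) = 4/7 - (-6*(-1))*(5 + 6)*(K - d)/7 = 4/7 - 6*11*(K - d)/7 = 4/7 - 6*(-11*d + 11*K)/7 = 4/7 - (-66*d + 66*K)/7 = 4/7 + (-66*K/7 + 66*d/7) = 4/7 - 66*K/7 + 66*d/7)
C(Q, 215) + 21271/40332 = (4/7 - 66/7*201 + (66/7)*215) + 21271/40332 = (4/7 - 13266/7 + 14190/7) + 21271*(1/40332) = 928/7 + 21271/40332 = 37576993/282324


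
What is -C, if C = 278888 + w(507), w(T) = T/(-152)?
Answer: -42390469/152 ≈ -2.7888e+5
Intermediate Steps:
w(T) = -T/152 (w(T) = T*(-1/152) = -T/152)
C = 42390469/152 (C = 278888 - 1/152*507 = 278888 - 507/152 = 42390469/152 ≈ 2.7888e+5)
-C = -1*42390469/152 = -42390469/152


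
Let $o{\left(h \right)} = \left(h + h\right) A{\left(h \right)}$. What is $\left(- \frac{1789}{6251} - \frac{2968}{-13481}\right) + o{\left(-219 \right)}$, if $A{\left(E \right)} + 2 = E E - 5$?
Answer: $- \frac{1769988963568353}{84269731} \approx -2.1004 \cdot 10^{7}$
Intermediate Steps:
$A{\left(E \right)} = -7 + E^{2}$ ($A{\left(E \right)} = -2 + \left(E E - 5\right) = -2 + \left(E^{2} - 5\right) = -2 + \left(-5 + E^{2}\right) = -7 + E^{2}$)
$o{\left(h \right)} = 2 h \left(-7 + h^{2}\right)$ ($o{\left(h \right)} = \left(h + h\right) \left(-7 + h^{2}\right) = 2 h \left(-7 + h^{2}\right)$)
$\left(- \frac{1789}{6251} - \frac{2968}{-13481}\right) + o{\left(-219 \right)} = \left(- \frac{1789}{6251} - \frac{2968}{-13481}\right) + 2 \left(-219\right) \left(-7 + \left(-219\right)^{2}\right) = \left(\left(-1789\right) \frac{1}{6251} - - \frac{2968}{13481}\right) + 2 \left(-219\right) \left(-7 + 47961\right) = \left(- \frac{1789}{6251} + \frac{2968}{13481}\right) + 2 \left(-219\right) 47954 = - \frac{5564541}{84269731} - 21003852 = - \frac{1769988963568353}{84269731}$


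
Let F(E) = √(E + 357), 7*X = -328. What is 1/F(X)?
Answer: √15197/2171 ≈ 0.056783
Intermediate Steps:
X = -328/7 (X = (⅐)*(-328) = -328/7 ≈ -46.857)
F(E) = √(357 + E)
1/F(X) = 1/(√(357 - 328/7)) = 1/(√(2171/7)) = 1/(√15197/7) = √15197/2171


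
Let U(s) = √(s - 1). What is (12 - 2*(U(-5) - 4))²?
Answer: 376 - 80*I*√6 ≈ 376.0 - 195.96*I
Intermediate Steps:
U(s) = √(-1 + s)
(12 - 2*(U(-5) - 4))² = (12 - 2*(√(-1 - 5) - 4))² = (12 - 2*(√(-6) - 4))² = (12 - 2*(I*√6 - 4))² = (12 - 2*(-4 + I*√6))² = (12 + (8 - 2*I*√6))² = (20 - 2*I*√6)²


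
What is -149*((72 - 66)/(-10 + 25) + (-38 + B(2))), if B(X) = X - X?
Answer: 28012/5 ≈ 5602.4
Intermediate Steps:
B(X) = 0
-149*((72 - 66)/(-10 + 25) + (-38 + B(2))) = -149*((72 - 66)/(-10 + 25) + (-38 + 0)) = -149*(6/15 - 38) = -149*(6*(1/15) - 38) = -149*(2/5 - 38) = -149*(-188/5) = 28012/5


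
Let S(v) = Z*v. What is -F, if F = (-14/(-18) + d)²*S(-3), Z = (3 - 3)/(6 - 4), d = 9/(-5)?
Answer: 0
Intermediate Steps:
d = -9/5 (d = 9*(-⅕) = -9/5 ≈ -1.8000)
Z = 0 (Z = 0/2 = 0*(½) = 0)
S(v) = 0 (S(v) = 0*v = 0)
F = 0 (F = (-14/(-18) - 9/5)²*0 = (-14*(-1/18) - 9/5)²*0 = (7/9 - 9/5)²*0 = (-46/45)²*0 = (2116/2025)*0 = 0)
-F = -1*0 = 0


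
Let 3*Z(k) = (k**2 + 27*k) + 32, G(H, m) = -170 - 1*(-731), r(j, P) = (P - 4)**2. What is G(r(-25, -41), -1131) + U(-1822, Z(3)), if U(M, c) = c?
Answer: 1805/3 ≈ 601.67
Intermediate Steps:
r(j, P) = (-4 + P)**2
G(H, m) = 561 (G(H, m) = -170 + 731 = 561)
Z(k) = 32/3 + 9*k + k**2/3 (Z(k) = ((k**2 + 27*k) + 32)/3 = (32 + k**2 + 27*k)/3 = 32/3 + 9*k + k**2/3)
G(r(-25, -41), -1131) + U(-1822, Z(3)) = 561 + (32/3 + 9*3 + (1/3)*3**2) = 561 + (32/3 + 27 + (1/3)*9) = 561 + (32/3 + 27 + 3) = 561 + 122/3 = 1805/3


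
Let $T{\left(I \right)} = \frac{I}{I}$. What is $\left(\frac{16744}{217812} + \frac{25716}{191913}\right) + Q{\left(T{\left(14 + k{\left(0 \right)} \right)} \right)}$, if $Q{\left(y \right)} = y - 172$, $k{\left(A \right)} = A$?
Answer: $- \frac{84989863693}{497630409} \approx -170.79$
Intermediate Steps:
$T{\left(I \right)} = 1$
$Q{\left(y \right)} = -172 + y$
$\left(\frac{16744}{217812} + \frac{25716}{191913}\right) + Q{\left(T{\left(14 + k{\left(0 \right)} \right)} \right)} = \left(\frac{16744}{217812} + \frac{25716}{191913}\right) + \left(-172 + 1\right) = \left(16744 \cdot \frac{1}{217812} + 25716 \cdot \frac{1}{191913}\right) - 171 = \left(\frac{598}{7779} + \frac{8572}{63971}\right) - 171 = \frac{104936246}{497630409} - 171 = - \frac{84989863693}{497630409}$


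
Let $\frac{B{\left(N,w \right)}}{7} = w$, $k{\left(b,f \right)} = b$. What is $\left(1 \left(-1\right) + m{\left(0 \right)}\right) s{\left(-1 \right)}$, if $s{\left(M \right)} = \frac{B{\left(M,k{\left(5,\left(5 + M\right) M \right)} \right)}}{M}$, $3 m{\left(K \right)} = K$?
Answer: $35$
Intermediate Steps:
$m{\left(K \right)} = \frac{K}{3}$
$B{\left(N,w \right)} = 7 w$
$s{\left(M \right)} = \frac{35}{M}$ ($s{\left(M \right)} = \frac{7 \cdot 5}{M} = \frac{35}{M}$)
$\left(1 \left(-1\right) + m{\left(0 \right)}\right) s{\left(-1 \right)} = \left(1 \left(-1\right) + \frac{1}{3} \cdot 0\right) \frac{35}{-1} = \left(-1 + 0\right) 35 \left(-1\right) = \left(-1\right) \left(-35\right) = 35$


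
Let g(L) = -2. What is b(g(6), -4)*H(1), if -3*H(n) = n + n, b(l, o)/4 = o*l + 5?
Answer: -104/3 ≈ -34.667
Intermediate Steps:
b(l, o) = 20 + 4*l*o (b(l, o) = 4*(o*l + 5) = 4*(l*o + 5) = 4*(5 + l*o) = 20 + 4*l*o)
H(n) = -2*n/3 (H(n) = -(n + n)/3 = -2*n/3)
b(g(6), -4)*H(1) = (20 + 4*(-2)*(-4))*(-2/3*1) = (20 + 32)*(-2/3) = 52*(-2/3) = -104/3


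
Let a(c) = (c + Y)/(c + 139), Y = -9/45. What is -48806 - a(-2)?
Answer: -33432099/685 ≈ -48806.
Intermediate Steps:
Y = -⅕ (Y = -9*1/45 = -⅕ ≈ -0.20000)
a(c) = (-⅕ + c)/(139 + c) (a(c) = (c - ⅕)/(c + 139) = (-⅕ + c)/(139 + c))
-48806 - a(-2) = -48806 - (-⅕ - 2)/(139 - 2) = -48806 - (-11)/(137*5) = -48806 - 1*(-11/685) = -48806 + 11/685 = -33432099/685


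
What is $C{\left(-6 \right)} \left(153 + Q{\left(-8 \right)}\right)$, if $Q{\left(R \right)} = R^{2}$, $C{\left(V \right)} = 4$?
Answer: $868$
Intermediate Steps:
$C{\left(-6 \right)} \left(153 + Q{\left(-8 \right)}\right) = 4 \left(153 + \left(-8\right)^{2}\right) = 4 \left(153 + 64\right) = 4 \cdot 217 = 868$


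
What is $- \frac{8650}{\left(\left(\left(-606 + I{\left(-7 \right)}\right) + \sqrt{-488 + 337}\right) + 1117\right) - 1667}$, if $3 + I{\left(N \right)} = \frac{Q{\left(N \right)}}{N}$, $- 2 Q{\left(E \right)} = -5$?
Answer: $\frac{1965574100}{263474957} + \frac{1695400 i \sqrt{151}}{263474957} \approx 7.4602 + 0.079072 i$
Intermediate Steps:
$Q{\left(E \right)} = \frac{5}{2}$ ($Q{\left(E \right)} = \left(- \frac{1}{2}\right) \left(-5\right) = \frac{5}{2}$)
$I{\left(N \right)} = -3 + \frac{5}{2 N}$
$- \frac{8650}{\left(\left(\left(-606 + I{\left(-7 \right)}\right) + \sqrt{-488 + 337}\right) + 1117\right) - 1667} = - \frac{8650}{\left(\left(\left(-606 - \left(3 - \frac{5}{2 \left(-7\right)}\right)\right) + \sqrt{-488 + 337}\right) + 1117\right) - 1667} = - \frac{8650}{\left(\left(\left(-606 + \left(-3 + \frac{5}{2} \left(- \frac{1}{7}\right)\right)\right) + \sqrt{-151}\right) + 1117\right) - 1667} = - \frac{8650}{\left(\left(\left(-606 - \frac{47}{14}\right) + i \sqrt{151}\right) + 1117\right) - 1667} = - \frac{8650}{\left(\left(- \frac{8531}{14} + i \sqrt{151}\right) + 1117\right) - 1667} = - \frac{8650}{\left(\frac{7107}{14} + i \sqrt{151}\right) - 1667} = - \frac{8650}{- \frac{16231}{14} + i \sqrt{151}}$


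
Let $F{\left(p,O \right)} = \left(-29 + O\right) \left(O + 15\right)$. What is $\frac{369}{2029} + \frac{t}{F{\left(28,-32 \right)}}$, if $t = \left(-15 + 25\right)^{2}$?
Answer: $\frac{585553}{2104073} \approx 0.2783$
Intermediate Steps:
$t = 100$ ($t = 10^{2} = 100$)
$F{\left(p,O \right)} = \left(-29 + O\right) \left(15 + O\right)$
$\frac{369}{2029} + \frac{t}{F{\left(28,-32 \right)}} = \frac{369}{2029} + \frac{100}{-435 + \left(-32\right)^{2} - -448} = 369 \cdot \frac{1}{2029} + \frac{100}{-435 + 1024 + 448} = \frac{369}{2029} + \frac{100}{1037} = \frac{585553}{2104073}$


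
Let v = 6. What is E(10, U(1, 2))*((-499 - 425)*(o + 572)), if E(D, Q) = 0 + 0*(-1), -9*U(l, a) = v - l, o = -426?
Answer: 0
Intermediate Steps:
U(l, a) = -⅔ + l/9 (U(l, a) = -(6 - l)/9 = -⅔ + l/9)
E(D, Q) = 0 (E(D, Q) = 0 + 0 = 0)
E(10, U(1, 2))*((-499 - 425)*(o + 572)) = 0*((-499 - 425)*(-426 + 572)) = 0*(-924*146) = 0*(-134904) = 0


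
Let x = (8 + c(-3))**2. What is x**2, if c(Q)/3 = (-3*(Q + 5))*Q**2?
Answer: 562448656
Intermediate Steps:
c(Q) = 3*Q**2*(-15 - 3*Q) (c(Q) = 3*((-3*(Q + 5))*Q**2) = 3*((-3*(5 + Q))*Q**2) = 3*((-15 - 3*Q)*Q**2) = 3*(Q**2*(-15 - 3*Q)) = 3*Q**2*(-15 - 3*Q))
x = 23716 (x = (8 + 9*(-3)**2*(-5 - 1*(-3)))**2 = (8 + 9*9*(-5 + 3))**2 = (8 + 9*9*(-2))**2 = (8 - 162)**2 = (-154)**2 = 23716)
x**2 = 23716**2 = 562448656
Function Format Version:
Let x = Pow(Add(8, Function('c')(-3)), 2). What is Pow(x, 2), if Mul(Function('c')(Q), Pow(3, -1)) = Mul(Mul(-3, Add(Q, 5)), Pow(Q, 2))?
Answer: 562448656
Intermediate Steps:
Function('c')(Q) = Mul(3, Pow(Q, 2), Add(-15, Mul(-3, Q))) (Function('c')(Q) = Mul(3, Mul(Mul(-3, Add(Q, 5)), Pow(Q, 2))) = Mul(3, Mul(Mul(-3, Add(5, Q)), Pow(Q, 2))) = Mul(3, Mul(Add(-15, Mul(-3, Q)), Pow(Q, 2))) = Mul(3, Mul(Pow(Q, 2), Add(-15, Mul(-3, Q)))) = Mul(3, Pow(Q, 2), Add(-15, Mul(-3, Q))))
x = 23716 (x = Pow(Add(8, Mul(9, Pow(-3, 2), Add(-5, Mul(-1, -3)))), 2) = Pow(Add(8, Mul(9, 9, Add(-5, 3))), 2) = Pow(Add(8, Mul(9, 9, -2)), 2) = Pow(Add(8, -162), 2) = Pow(-154, 2) = 23716)
Pow(x, 2) = Pow(23716, 2) = 562448656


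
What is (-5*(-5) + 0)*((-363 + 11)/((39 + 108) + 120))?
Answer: -8800/267 ≈ -32.959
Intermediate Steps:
(-5*(-5) + 0)*((-363 + 11)/((39 + 108) + 120)) = (25 + 0)*(-352/(147 + 120)) = 25*(-352/267) = -8800/267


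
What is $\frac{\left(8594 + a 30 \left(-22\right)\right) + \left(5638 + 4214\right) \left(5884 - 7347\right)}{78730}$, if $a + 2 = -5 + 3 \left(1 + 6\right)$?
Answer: $- \frac{7207061}{39365} \approx -183.08$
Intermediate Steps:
$a = 14$ ($a = -2 - \left(5 - 3 \left(1 + 6\right)\right) = -2 + \left(-5 + 3 \cdot 7\right) = -2 + \left(-5 + 21\right) = -2 + 16 = 14$)
$\frac{\left(8594 + a 30 \left(-22\right)\right) + \left(5638 + 4214\right) \left(5884 - 7347\right)}{78730} = \frac{\left(8594 + 14 \cdot 30 \left(-22\right)\right) + \left(5638 + 4214\right) \left(5884 - 7347\right)}{78730} = \left(\left(8594 + 420 \left(-22\right)\right) + 9852 \left(-1463\right)\right) \frac{1}{78730} = \left(\left(8594 - 9240\right) - 14413476\right) \frac{1}{78730} = \left(-646 - 14413476\right) \frac{1}{78730} = \left(-14414122\right) \frac{1}{78730} = - \frac{7207061}{39365}$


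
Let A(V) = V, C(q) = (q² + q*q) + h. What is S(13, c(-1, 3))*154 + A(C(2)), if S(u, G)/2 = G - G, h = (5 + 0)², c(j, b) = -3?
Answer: 33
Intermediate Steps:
h = 25 (h = 5² = 25)
S(u, G) = 0 (S(u, G) = 2*(G - G) = 2*0 = 0)
C(q) = 25 + 2*q² (C(q) = (q² + q*q) + 25 = (q² + q²) + 25 = 2*q² + 25 = 25 + 2*q²)
S(13, c(-1, 3))*154 + A(C(2)) = 0*154 + (25 + 2*2²) = 0 + (25 + 2*4) = 0 + (25 + 8) = 0 + 33 = 33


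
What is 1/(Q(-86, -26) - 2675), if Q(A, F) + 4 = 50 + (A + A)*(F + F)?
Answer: 1/6315 ≈ 0.00015835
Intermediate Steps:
Q(A, F) = 46 + 4*A*F (Q(A, F) = -4 + (50 + (A + A)*(F + F)) = -4 + (50 + (2*A)*(2*F)) = -4 + (50 + 4*A*F) = 46 + 4*A*F)
1/(Q(-86, -26) - 2675) = 1/((46 + 4*(-86)*(-26)) - 2675) = 1/((46 + 8944) - 2675) = 1/(8990 - 2675) = 1/6315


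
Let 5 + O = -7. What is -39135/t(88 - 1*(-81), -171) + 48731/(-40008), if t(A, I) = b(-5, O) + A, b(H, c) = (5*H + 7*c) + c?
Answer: -65335507/80016 ≈ -816.53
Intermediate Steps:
O = -12 (O = -5 - 7 = -12)
b(H, c) = 5*H + 8*c
t(A, I) = -121 + A (t(A, I) = (5*(-5) + 8*(-12)) + A = (-25 - 96) + A = -121 + A)
-39135/t(88 - 1*(-81), -171) + 48731/(-40008) = -39135/(-121 + (88 - 1*(-81))) + 48731/(-40008) = -39135/(-121 + (88 + 81)) + 48731*(-1/40008) = -39135/(-121 + 169) - 48731/40008 = -39135/48 - 48731/40008 = -39135*1/48 - 48731/40008 = -13045/16 - 48731/40008 = -65335507/80016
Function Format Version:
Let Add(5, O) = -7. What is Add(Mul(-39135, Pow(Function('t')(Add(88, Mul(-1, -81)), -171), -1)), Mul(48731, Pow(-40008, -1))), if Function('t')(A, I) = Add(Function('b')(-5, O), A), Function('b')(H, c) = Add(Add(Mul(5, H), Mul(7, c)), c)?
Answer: Rational(-65335507, 80016) ≈ -816.53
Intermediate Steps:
O = -12 (O = Add(-5, -7) = -12)
Function('b')(H, c) = Add(Mul(5, H), Mul(8, c))
Function('t')(A, I) = Add(-121, A) (Function('t')(A, I) = Add(Add(Mul(5, -5), Mul(8, -12)), A) = Add(Add(-25, -96), A) = Add(-121, A))
Add(Mul(-39135, Pow(Function('t')(Add(88, Mul(-1, -81)), -171), -1)), Mul(48731, Pow(-40008, -1))) = Add(Mul(-39135, Pow(Add(-121, Add(88, Mul(-1, -81))), -1)), Mul(48731, Pow(-40008, -1))) = Add(Mul(-39135, Pow(Add(-121, Add(88, 81)), -1)), Mul(48731, Rational(-1, 40008))) = Add(Mul(-39135, Pow(Add(-121, 169), -1)), Rational(-48731, 40008)) = Add(Mul(-39135, Pow(48, -1)), Rational(-48731, 40008)) = Add(Mul(-39135, Rational(1, 48)), Rational(-48731, 40008)) = Add(Rational(-13045, 16), Rational(-48731, 40008)) = Rational(-65335507, 80016)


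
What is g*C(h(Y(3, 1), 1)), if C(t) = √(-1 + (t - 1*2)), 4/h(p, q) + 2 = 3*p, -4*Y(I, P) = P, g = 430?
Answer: 3010*I*√11/11 ≈ 907.55*I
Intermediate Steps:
Y(I, P) = -P/4
h(p, q) = 4/(-2 + 3*p)
C(t) = √(-3 + t) (C(t) = √(-1 + (t - 2)) = √(-1 + (-2 + t)) = √(-3 + t))
g*C(h(Y(3, 1), 1)) = 430*√(-3 + 4/(-2 + 3*(-¼*1))) = 430*√(-3 + 4/(-2 + 3*(-¼))) = 430*√(-3 + 4/(-2 - ¾)) = 430*√(-3 + 4/(-11/4)) = 430*√(-3 + 4*(-4/11)) = 430*√(-3 - 16/11) = 430*√(-49/11) = 430*(7*I*√11/11) = 3010*I*√11/11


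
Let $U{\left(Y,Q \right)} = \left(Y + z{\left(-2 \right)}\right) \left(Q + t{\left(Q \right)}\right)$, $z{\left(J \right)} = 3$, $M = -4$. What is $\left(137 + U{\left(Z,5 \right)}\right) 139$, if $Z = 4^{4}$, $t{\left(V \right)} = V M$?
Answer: $-520972$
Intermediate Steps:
$t{\left(V \right)} = - 4 V$ ($t{\left(V \right)} = V \left(-4\right) = - 4 V$)
$Z = 256$
$U{\left(Y,Q \right)} = - 3 Q \left(3 + Y\right)$ ($U{\left(Y,Q \right)} = \left(Y + 3\right) \left(Q - 4 Q\right) = \left(3 + Y\right) \left(- 3 Q\right) = - 3 Q \left(3 + Y\right)$)
$\left(137 + U{\left(Z,5 \right)}\right) 139 = \left(137 + 3 \cdot 5 \left(-3 - 256\right)\right) 139 = \left(137 + 3 \cdot 5 \left(-259\right)\right) 139 = \left(137 - 3885\right) 139 = \left(-3748\right) 139 = -520972$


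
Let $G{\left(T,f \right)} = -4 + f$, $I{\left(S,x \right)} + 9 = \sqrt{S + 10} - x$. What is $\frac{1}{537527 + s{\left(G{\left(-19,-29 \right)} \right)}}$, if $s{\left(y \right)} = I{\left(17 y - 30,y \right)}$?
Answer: $\frac{76793}{41280154026} - \frac{i \sqrt{581}}{288961078182} \approx 1.8603 \cdot 10^{-6} - 8.3416 \cdot 10^{-11} i$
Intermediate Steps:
$I{\left(S,x \right)} = -9 + \sqrt{10 + S} - x$ ($I{\left(S,x \right)} = -9 - \left(x - \sqrt{S + 10}\right) = -9 - \left(x - \sqrt{10 + S}\right) = -9 + \sqrt{10 + S} - x$)
$s{\left(y \right)} = -9 + \sqrt{-20 + 17 y} - y$ ($s{\left(y \right)} = -9 + \sqrt{10 + \left(17 y - 30\right)} - y = -9 + \sqrt{10 + \left(-30 + 17 y\right)} - y = -9 + \sqrt{-20 + 17 y} - y$)
$\frac{1}{537527 + s{\left(G{\left(-19,-29 \right)} \right)}} = \frac{1}{537527 - \left(-24 - \sqrt{-20 + 17 \left(-4 - 29\right)}\right)} = \frac{1}{537527 - \left(-24 - \sqrt{-20 + 17 \left(-33\right)}\right)} = \frac{1}{537527 + \left(-9 + \sqrt{-20 - 561} + 33\right)} = \frac{1}{537527 + \left(-9 + \sqrt{-581} + 33\right)} = \frac{1}{537527 + \left(-9 + i \sqrt{581} + 33\right)} = \frac{1}{537527 + \left(24 + i \sqrt{581}\right)} = \frac{1}{537551 + i \sqrt{581}}$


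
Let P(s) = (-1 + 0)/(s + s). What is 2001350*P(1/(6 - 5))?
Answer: -1000675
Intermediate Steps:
P(s) = -1/(2*s)
2001350*P(1/(6 - 5)) = 2001350*(-1/(2*(1/(6 - 5)))) = 2001350*(-1/(2*(1/1))) = 2001350*(-1/2/1) = 2001350*(-1/2*1) = 2001350*(-1/2) = -1000675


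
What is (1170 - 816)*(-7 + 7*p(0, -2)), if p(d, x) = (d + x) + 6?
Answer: 7434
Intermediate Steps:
p(d, x) = 6 + d + x
(1170 - 816)*(-7 + 7*p(0, -2)) = (1170 - 816)*(-7 + 7*(6 + 0 - 2)) = 354*(-7 + 7*4) = 354*(-7 + 28) = 354*21 = 7434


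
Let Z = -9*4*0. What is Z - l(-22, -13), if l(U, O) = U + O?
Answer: 35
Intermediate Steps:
l(U, O) = O + U
Z = 0 (Z = -36*0 = 0)
Z - l(-22, -13) = 0 - (-13 - 22) = 0 - 1*(-35) = 0 + 35 = 35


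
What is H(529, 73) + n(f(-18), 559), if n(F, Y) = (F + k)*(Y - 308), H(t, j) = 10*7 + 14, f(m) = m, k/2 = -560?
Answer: -285554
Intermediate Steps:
k = -1120 (k = 2*(-560) = -1120)
H(t, j) = 84 (H(t, j) = 70 + 14 = 84)
n(F, Y) = (-1120 + F)*(-308 + Y) (n(F, Y) = (F - 1120)*(Y - 308) = (-1120 + F)*(-308 + Y))
H(529, 73) + n(f(-18), 559) = 84 + (344960 - 1120*559 - 308*(-18) - 18*559) = 84 + (344960 - 626080 + 5544 - 10062) = 84 - 285638 = -285554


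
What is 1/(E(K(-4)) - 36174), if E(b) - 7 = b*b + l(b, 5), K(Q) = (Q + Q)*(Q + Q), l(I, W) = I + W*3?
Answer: -1/31992 ≈ -3.1258e-5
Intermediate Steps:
l(I, W) = I + 3*W
K(Q) = 4*Q² (K(Q) = (2*Q)*(2*Q) = 4*Q²)
E(b) = 22 + b + b² (E(b) = 7 + (b*b + (b + 3*5)) = 7 + (b² + (b + 15)) = 7 + (b² + (15 + b)) = 7 + (15 + b + b²) = 22 + b + b²)
1/(E(K(-4)) - 36174) = 1/((22 + 4*(-4)² + (4*(-4)²)²) - 36174) = 1/((22 + 4*16 + (4*16)²) - 36174) = 1/((22 + 64 + 64²) - 36174) = 1/((22 + 64 + 4096) - 36174) = 1/(4182 - 36174) = 1/(-31992) = -1/31992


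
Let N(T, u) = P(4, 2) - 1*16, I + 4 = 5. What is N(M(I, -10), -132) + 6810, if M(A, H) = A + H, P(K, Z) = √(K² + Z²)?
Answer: 6794 + 2*√5 ≈ 6798.5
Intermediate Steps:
I = 1 (I = -4 + 5 = 1)
N(T, u) = -16 + 2*√5 (N(T, u) = √(4² + 2²) - 1*16 = √(16 + 4) - 16 = √20 - 16 = 2*√5 - 16 = -16 + 2*√5)
N(M(I, -10), -132) + 6810 = (-16 + 2*√5) + 6810 = 6794 + 2*√5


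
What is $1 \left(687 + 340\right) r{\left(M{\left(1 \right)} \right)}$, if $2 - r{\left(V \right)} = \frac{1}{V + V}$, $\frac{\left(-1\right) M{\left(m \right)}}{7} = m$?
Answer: $\frac{29783}{14} \approx 2127.4$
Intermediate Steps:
$M{\left(m \right)} = - 7 m$
$r{\left(V \right)} = 2 - \frac{1}{2 V}$ ($r{\left(V \right)} = 2 - \frac{1}{V + V} = 2 - \frac{1}{2 V}$)
$1 \left(687 + 340\right) r{\left(M{\left(1 \right)} \right)} = 1 \left(687 + 340\right) \left(2 - \frac{1}{2 \left(\left(-7\right) 1\right)}\right) = 1 \cdot 1027 \left(2 - \frac{1}{2 \left(-7\right)}\right) = 1027 \left(2 - - \frac{1}{14}\right) = 1027 \left(2 + \frac{1}{14}\right) = 1027 \cdot \frac{29}{14} = \frac{29783}{14}$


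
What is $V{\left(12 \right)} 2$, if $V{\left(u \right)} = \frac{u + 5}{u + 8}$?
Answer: $\frac{17}{10} \approx 1.7$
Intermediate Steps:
$V{\left(u \right)} = \frac{5 + u}{8 + u}$
$V{\left(12 \right)} 2 = \frac{5 + 12}{8 + 12} \cdot 2 = \frac{1}{20} \cdot 17 \cdot 2 = \frac{17}{20} \cdot 2 = \frac{17}{10}$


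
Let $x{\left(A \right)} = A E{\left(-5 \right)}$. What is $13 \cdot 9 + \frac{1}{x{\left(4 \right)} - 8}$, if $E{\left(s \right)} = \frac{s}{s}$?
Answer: $\frac{467}{4} \approx 116.75$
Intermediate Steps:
$E{\left(s \right)} = 1$
$x{\left(A \right)} = A$ ($x{\left(A \right)} = A 1 = A$)
$13 \cdot 9 + \frac{1}{x{\left(4 \right)} - 8} = 13 \cdot 9 + \frac{1}{4 - 8} = 117 + \frac{1}{-4} = 117 - \frac{1}{4} = \frac{467}{4}$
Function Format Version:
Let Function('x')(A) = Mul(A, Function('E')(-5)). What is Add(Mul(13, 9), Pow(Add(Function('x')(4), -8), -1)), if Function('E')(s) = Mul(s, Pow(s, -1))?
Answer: Rational(467, 4) ≈ 116.75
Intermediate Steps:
Function('E')(s) = 1
Function('x')(A) = A (Function('x')(A) = Mul(A, 1) = A)
Add(Mul(13, 9), Pow(Add(Function('x')(4), -8), -1)) = Add(Mul(13, 9), Pow(Add(4, -8), -1)) = Add(117, Pow(-4, -1)) = Add(117, Rational(-1, 4)) = Rational(467, 4)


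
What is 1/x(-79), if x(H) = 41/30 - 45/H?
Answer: 2370/4589 ≈ 0.51645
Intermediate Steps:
x(H) = 41/30 - 45/H (x(H) = 41*(1/30) - 45/H = 41/30 - 45/H)
1/x(-79) = 1/(41/30 - 45/(-79)) = 1/(41/30 - 45*(-1/79)) = 1/(41/30 + 45/79) = 1/(4589/2370) = 2370/4589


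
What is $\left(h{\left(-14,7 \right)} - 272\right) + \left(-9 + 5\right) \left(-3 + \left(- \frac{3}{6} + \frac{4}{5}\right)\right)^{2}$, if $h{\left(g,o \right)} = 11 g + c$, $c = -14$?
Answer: $- \frac{11729}{25} \approx -469.16$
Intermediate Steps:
$h{\left(g,o \right)} = -14 + 11 g$ ($h{\left(g,o \right)} = 11 g - 14 = -14 + 11 g$)
$\left(h{\left(-14,7 \right)} - 272\right) + \left(-9 + 5\right) \left(-3 + \left(- \frac{3}{6} + \frac{4}{5}\right)\right)^{2} = \left(\left(-14 + 11 \left(-14\right)\right) - 272\right) + \left(-9 + 5\right) \left(-3 + \left(- \frac{3}{6} + \frac{4}{5}\right)\right)^{2} = \left(\left(-14 - 154\right) - 272\right) - 4 \left(-3 + \left(\left(-3\right) \frac{1}{6} + 4 \cdot \frac{1}{5}\right)\right)^{2} = \left(-168 - 272\right) - 4 \left(-3 + \left(- \frac{1}{2} + \frac{4}{5}\right)\right)^{2} = -440 - 4 \left(-3 + \frac{3}{10}\right)^{2} = -440 - 4 \left(- \frac{27}{10}\right)^{2} = -440 - \frac{729}{25} = - \frac{11729}{25}$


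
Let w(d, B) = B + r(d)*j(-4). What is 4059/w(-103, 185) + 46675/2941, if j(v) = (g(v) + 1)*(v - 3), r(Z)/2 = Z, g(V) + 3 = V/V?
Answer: 15577652/1232279 ≈ 12.641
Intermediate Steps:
g(V) = -2 (g(V) = -3 + V/V = -3 + 1 = -2)
r(Z) = 2*Z
j(v) = 3 - v (j(v) = (-2 + 1)*(v - 3) = -(-3 + v) = 3 - v)
w(d, B) = B + 14*d (w(d, B) = B + (2*d)*(3 - 1*(-4)) = B + (2*d)*(3 + 4) = B + (2*d)*7 = B + 14*d)
4059/w(-103, 185) + 46675/2941 = 4059/(185 + 14*(-103)) + 46675/2941 = 4059/(185 - 1442) + 46675*(1/2941) = 4059/(-1257) + 46675/2941 = 4059*(-1/1257) + 46675/2941 = -1353/419 + 46675/2941 = 15577652/1232279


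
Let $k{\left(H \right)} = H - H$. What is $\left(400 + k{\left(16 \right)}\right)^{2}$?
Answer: $160000$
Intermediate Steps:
$k{\left(H \right)} = 0$
$\left(400 + k{\left(16 \right)}\right)^{2} = \left(400 + 0\right)^{2} = 400^{2} = 160000$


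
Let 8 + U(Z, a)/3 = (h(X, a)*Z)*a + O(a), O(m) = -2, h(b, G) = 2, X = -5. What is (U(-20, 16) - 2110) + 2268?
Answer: -1792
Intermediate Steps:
U(Z, a) = -30 + 6*Z*a (U(Z, a) = -24 + 3*((2*Z)*a - 2) = -24 + 3*(2*Z*a - 2) = -24 + 3*(-2 + 2*Z*a) = -24 + (-6 + 6*Z*a) = -30 + 6*Z*a)
(U(-20, 16) - 2110) + 2268 = ((-30 + 6*(-20)*16) - 2110) + 2268 = ((-30 - 1920) - 2110) + 2268 = (-1950 - 2110) + 2268 = -4060 + 2268 = -1792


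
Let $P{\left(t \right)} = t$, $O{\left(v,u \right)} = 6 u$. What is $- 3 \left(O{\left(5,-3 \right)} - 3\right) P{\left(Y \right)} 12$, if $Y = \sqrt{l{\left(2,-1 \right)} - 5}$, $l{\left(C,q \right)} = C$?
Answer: $756 i \sqrt{3} \approx 1309.4 i$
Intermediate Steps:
$Y = i \sqrt{3}$ ($Y = \sqrt{2 - 5} = \sqrt{-3} = i \sqrt{3} \approx 1.732 i$)
$- 3 \left(O{\left(5,-3 \right)} - 3\right) P{\left(Y \right)} 12 = - 3 \left(6 \left(-3\right) - 3\right) i \sqrt{3} \cdot 12 = - 3 \left(-18 - 3\right) i \sqrt{3} \cdot 12 = - 3 \left(-21\right) i \sqrt{3} \cdot 12 = \left(-1\right) \left(-63\right) i \sqrt{3} \cdot 12 = 63 i \sqrt{3} \cdot 12 = 756 i \sqrt{3}$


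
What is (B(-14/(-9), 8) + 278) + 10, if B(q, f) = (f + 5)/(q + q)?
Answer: 8181/28 ≈ 292.18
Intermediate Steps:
B(q, f) = (5 + f)/(2*q) (B(q, f) = (5 + f)/((2*q)) = (5 + f)*(1/(2*q)) = (5 + f)/(2*q))
(B(-14/(-9), 8) + 278) + 10 = ((5 + 8)/(2*((-14/(-9)))) + 278) + 10 = ((½)*13/(-14*(-⅑)) + 278) + 10 = ((½)*13/(14/9) + 278) + 10 = ((½)*(9/14)*13 + 278) + 10 = (117/28 + 278) + 10 = 7901/28 + 10 = 8181/28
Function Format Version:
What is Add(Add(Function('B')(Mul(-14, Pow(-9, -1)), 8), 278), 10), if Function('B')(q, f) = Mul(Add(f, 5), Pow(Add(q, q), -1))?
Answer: Rational(8181, 28) ≈ 292.18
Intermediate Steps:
Function('B')(q, f) = Mul(Rational(1, 2), Pow(q, -1), Add(5, f)) (Function('B')(q, f) = Mul(Add(5, f), Pow(Mul(2, q), -1)) = Mul(Add(5, f), Mul(Rational(1, 2), Pow(q, -1))) = Mul(Rational(1, 2), Pow(q, -1), Add(5, f)))
Add(Add(Function('B')(Mul(-14, Pow(-9, -1)), 8), 278), 10) = Add(Add(Mul(Rational(1, 2), Pow(Mul(-14, Pow(-9, -1)), -1), Add(5, 8)), 278), 10) = Add(Add(Mul(Rational(1, 2), Pow(Mul(-14, Rational(-1, 9)), -1), 13), 278), 10) = Add(Add(Mul(Rational(1, 2), Pow(Rational(14, 9), -1), 13), 278), 10) = Add(Add(Mul(Rational(1, 2), Rational(9, 14), 13), 278), 10) = Add(Add(Rational(117, 28), 278), 10) = Add(Rational(7901, 28), 10) = Rational(8181, 28)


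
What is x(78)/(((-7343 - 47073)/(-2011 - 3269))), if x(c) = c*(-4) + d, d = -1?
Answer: -103290/3401 ≈ -30.370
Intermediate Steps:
x(c) = -1 - 4*c (x(c) = c*(-4) - 1 = -4*c - 1 = -1 - 4*c)
x(78)/(((-7343 - 47073)/(-2011 - 3269))) = (-1 - 4*78)/(((-7343 - 47073)/(-2011 - 3269))) = (-1 - 312)/((-54416/(-5280))) = -313/((-54416*(-1/5280))) = -313/3401/330 = -313*330/3401 = -103290/3401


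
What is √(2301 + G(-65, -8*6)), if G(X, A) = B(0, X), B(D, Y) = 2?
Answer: 7*√47 ≈ 47.990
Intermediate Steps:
G(X, A) = 2
√(2301 + G(-65, -8*6)) = √(2301 + 2) = √2303 = 7*√47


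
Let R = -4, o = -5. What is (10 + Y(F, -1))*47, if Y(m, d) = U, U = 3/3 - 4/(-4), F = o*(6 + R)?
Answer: 564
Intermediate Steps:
F = -10 (F = -5*(6 - 4) = -5*2 = -10)
U = 2 (U = 3*(⅓) - 4*(-¼) = 1 + 1 = 2)
Y(m, d) = 2
(10 + Y(F, -1))*47 = (10 + 2)*47 = 12*47 = 564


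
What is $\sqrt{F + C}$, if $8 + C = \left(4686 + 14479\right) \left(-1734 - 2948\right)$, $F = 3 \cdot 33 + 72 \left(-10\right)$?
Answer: $i \sqrt{89731159} \approx 9472.7 i$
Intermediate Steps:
$F = -621$ ($F = 99 - 720 = -621$)
$C = -89730538$ ($C = -8 + \left(4686 + 14479\right) \left(-1734 - 2948\right) = -8 + 19165 \left(-4682\right) = -8 - 89730530 = -89730538$)
$\sqrt{F + C} = \sqrt{-621 - 89730538} = \sqrt{-89731159} = i \sqrt{89731159}$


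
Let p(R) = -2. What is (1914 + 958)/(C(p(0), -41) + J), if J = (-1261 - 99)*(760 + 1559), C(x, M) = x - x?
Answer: -359/394230 ≈ -0.00091064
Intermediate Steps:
C(x, M) = 0
J = -3153840 (J = -1360*2319 = -3153840)
(1914 + 958)/(C(p(0), -41) + J) = (1914 + 958)/(0 - 3153840) = 2872/(-3153840) = 2872*(-1/3153840) = -359/394230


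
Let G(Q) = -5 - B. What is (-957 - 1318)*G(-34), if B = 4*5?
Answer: 56875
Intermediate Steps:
B = 20
G(Q) = -25 (G(Q) = -5 - 1*20 = -5 - 20 = -25)
(-957 - 1318)*G(-34) = (-957 - 1318)*(-25) = -2275*(-25) = 56875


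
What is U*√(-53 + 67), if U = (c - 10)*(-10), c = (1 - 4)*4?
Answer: 220*√14 ≈ 823.17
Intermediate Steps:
c = -12 (c = -3*4 = -12)
U = 220 (U = (-12 - 10)*(-10) = -22*(-10) = 220)
U*√(-53 + 67) = 220*√(-53 + 67) = 220*√14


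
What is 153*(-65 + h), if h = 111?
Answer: 7038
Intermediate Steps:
153*(-65 + h) = 153*(-65 + 111) = 153*46 = 7038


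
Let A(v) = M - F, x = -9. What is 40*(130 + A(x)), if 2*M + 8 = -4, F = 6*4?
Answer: 4000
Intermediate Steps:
F = 24
M = -6 (M = -4 + (½)*(-4) = -4 - 2 = -6)
A(v) = -30 (A(v) = -6 - 1*24 = -6 - 24 = -30)
40*(130 + A(x)) = 40*(130 - 30) = 40*100 = 4000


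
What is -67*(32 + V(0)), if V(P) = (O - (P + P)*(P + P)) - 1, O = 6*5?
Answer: -4087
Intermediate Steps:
O = 30
V(P) = 29 - 4*P² (V(P) = (30 - (P + P)*(P + P)) - 1 = (30 - 2*P*2*P) - 1 = (30 - 4*P²) - 1 = 29 - 4*P²)
-67*(32 + V(0)) = -67*(32 + (29 - 4*0²)) = -67*(32 + (29 - 4*0)) = -67*(32 + (29 + 0)) = -67*(32 + 29) = -67*61 = -4087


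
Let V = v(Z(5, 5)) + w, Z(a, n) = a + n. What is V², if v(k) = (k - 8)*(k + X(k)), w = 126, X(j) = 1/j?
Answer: 534361/25 ≈ 21374.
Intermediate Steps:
v(k) = (-8 + k)*(k + 1/k) (v(k) = (k - 8)*(k + 1/k) = (-8 + k)*(k + 1/k))
V = 731/5 (V = (1 + (5 + 5)² - 8*(5 + 5) - 8/(5 + 5)) + 126 = (1 + 10² - 8*10 - 8/10) + 126 = (1 + 100 - 80 - 8*⅒) + 126 = (1 + 100 - 80 - ⅘) + 126 = 101/5 + 126 = 731/5 ≈ 146.20)
V² = (731/5)² = 534361/25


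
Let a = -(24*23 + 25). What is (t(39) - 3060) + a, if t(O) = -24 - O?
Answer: -3700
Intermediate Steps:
a = -577 (a = -(552 + 25) = -1*577 = -577)
(t(39) - 3060) + a = ((-24 - 1*39) - 3060) - 577 = ((-24 - 39) - 3060) - 577 = (-63 - 3060) - 577 = -3123 - 577 = -3700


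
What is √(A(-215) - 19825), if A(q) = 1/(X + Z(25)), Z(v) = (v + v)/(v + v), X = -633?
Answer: I*√1979645358/316 ≈ 140.8*I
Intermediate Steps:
Z(v) = 1 (Z(v) = (2*v)/((2*v)) = (2*v)*(1/(2*v)) = 1)
A(q) = -1/632 (A(q) = 1/(-633 + 1) = 1/(-632) = -1/632)
√(A(-215) - 19825) = √(-1/632 - 19825) = √(-12529401/632) = I*√1979645358/316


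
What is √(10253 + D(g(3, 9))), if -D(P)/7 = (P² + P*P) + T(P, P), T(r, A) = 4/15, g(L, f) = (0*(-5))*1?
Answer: √2306505/15 ≈ 101.25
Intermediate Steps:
g(L, f) = 0 (g(L, f) = 0*1 = 0)
T(r, A) = 4/15 (T(r, A) = 4*(1/15) = 4/15)
D(P) = -28/15 - 14*P² (D(P) = -7*((P² + P*P) + 4/15) = -7*((P² + P²) + 4/15) = -7*(2*P² + 4/15) = -7*(4/15 + 2*P²) = -28/15 - 14*P²)
√(10253 + D(g(3, 9))) = √(10253 + (-28/15 - 14*0²)) = √(10253 + (-28/15 - 14*0)) = √(10253 + (-28/15 + 0)) = √(10253 - 28/15) = √(153767/15) = √2306505/15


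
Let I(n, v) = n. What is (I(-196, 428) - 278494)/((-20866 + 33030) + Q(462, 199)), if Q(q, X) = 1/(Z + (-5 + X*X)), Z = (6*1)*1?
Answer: -11036681380/481718729 ≈ -22.911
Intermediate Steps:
Z = 6 (Z = 6*1 = 6)
Q(q, X) = 1/(1 + X²) (Q(q, X) = 1/(6 + (-5 + X*X)) = 1/(6 + (-5 + X²)) = 1/(1 + X²))
(I(-196, 428) - 278494)/((-20866 + 33030) + Q(462, 199)) = (-196 - 278494)/((-20866 + 33030) + 1/(1 + 199²)) = -278690/(12164 + 1/(1 + 39601)) = -278690/(12164 + 1/39602) = -278690/481718729/39602 = -278690*39602/481718729 = -11036681380/481718729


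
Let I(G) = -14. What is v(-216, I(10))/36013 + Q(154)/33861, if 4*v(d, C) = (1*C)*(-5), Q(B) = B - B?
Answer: 35/72026 ≈ 0.00048594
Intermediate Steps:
Q(B) = 0
v(d, C) = -5*C/4 (v(d, C) = ((1*C)*(-5))/4 = (C*(-5))/4 = (-5*C)/4 = -5*C/4)
v(-216, I(10))/36013 + Q(154)/33861 = -5/4*(-14)/36013 + 0/33861 = (35/2)*(1/36013) + 0*(1/33861) = 35/72026 + 0 = 35/72026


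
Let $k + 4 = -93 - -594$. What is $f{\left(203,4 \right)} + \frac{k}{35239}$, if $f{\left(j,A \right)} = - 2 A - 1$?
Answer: $- \frac{316654}{35239} \approx -8.9859$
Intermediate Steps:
$f{\left(j,A \right)} = -1 - 2 A$
$k = 497$ ($k = -4 - -501 = -4 + \left(-93 + 594\right) = -4 + 501 = 497$)
$f{\left(203,4 \right)} + \frac{k}{35239} = \left(-1 - 8\right) + \frac{497}{35239} = \left(-1 - 8\right) + 497 \cdot \frac{1}{35239} = -9 + \frac{497}{35239} = - \frac{316654}{35239}$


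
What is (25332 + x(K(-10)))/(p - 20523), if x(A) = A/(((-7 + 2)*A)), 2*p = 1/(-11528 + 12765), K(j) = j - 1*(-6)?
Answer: -313354366/253869505 ≈ -1.2343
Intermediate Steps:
K(j) = 6 + j (K(j) = j + 6 = 6 + j)
p = 1/2474 (p = 1/(2*(-11528 + 12765)) = (½)/1237 = (½)*(1/1237) = 1/2474 ≈ 0.00040420)
x(A) = -⅕ (x(A) = A/((-5*A)) = A*(-1/(5*A)) = -⅕)
(25332 + x(K(-10)))/(p - 20523) = (25332 - ⅕)/(1/2474 - 20523) = 126659/(5*(-50773901/2474)) = (126659/5)*(-2474/50773901) = -313354366/253869505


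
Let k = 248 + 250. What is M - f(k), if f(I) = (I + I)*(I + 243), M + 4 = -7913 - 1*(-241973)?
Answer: -503980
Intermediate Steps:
k = 498
M = 234056 (M = -4 + (-7913 - 1*(-241973)) = -4 + (-7913 + 241973) = -4 + 234060 = 234056)
f(I) = 2*I*(243 + I) (f(I) = (2*I)*(243 + I) = 2*I*(243 + I))
M - f(k) = 234056 - 2*498*(243 + 498) = 234056 - 2*498*741 = 234056 - 1*738036 = 234056 - 738036 = -503980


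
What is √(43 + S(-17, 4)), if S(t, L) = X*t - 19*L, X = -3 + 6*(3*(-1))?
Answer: 18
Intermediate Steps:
X = -21 (X = -3 + 6*(-3) = -3 - 18 = -21)
S(t, L) = -21*t - 19*L
√(43 + S(-17, 4)) = √(43 + (-21*(-17) - 19*4)) = √(43 + (357 - 76)) = √(43 + 281) = √324 = 18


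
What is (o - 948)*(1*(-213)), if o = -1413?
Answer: 502893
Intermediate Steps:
(o - 948)*(1*(-213)) = (-1413 - 948)*(1*(-213)) = -2361*(-213) = 502893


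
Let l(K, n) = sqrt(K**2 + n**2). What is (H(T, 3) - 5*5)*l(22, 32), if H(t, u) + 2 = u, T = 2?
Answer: -48*sqrt(377) ≈ -931.99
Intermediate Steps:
H(t, u) = -2 + u
(H(T, 3) - 5*5)*l(22, 32) = ((-2 + 3) - 5*5)*sqrt(22**2 + 32**2) = (1 - 25)*sqrt(484 + 1024) = -48*sqrt(377)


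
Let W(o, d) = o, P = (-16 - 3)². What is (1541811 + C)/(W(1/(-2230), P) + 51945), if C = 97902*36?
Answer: 11297811090/115837349 ≈ 97.532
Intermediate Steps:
P = 361 (P = (-19)² = 361)
C = 3524472
(1541811 + C)/(W(1/(-2230), P) + 51945) = (1541811 + 3524472)/(1/(-2230) + 51945) = 5066283/(-1/2230 + 51945) = 5066283/(115837349/2230) = 5066283*(2230/115837349) = 11297811090/115837349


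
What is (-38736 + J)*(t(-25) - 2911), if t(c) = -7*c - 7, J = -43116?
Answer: 224520036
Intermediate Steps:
t(c) = -7 - 7*c
(-38736 + J)*(t(-25) - 2911) = (-38736 - 43116)*((-7 - 7*(-25)) - 2911) = -81852*((-7 + 175) - 2911) = -81852*(168 - 2911) = -81852*(-2743) = 224520036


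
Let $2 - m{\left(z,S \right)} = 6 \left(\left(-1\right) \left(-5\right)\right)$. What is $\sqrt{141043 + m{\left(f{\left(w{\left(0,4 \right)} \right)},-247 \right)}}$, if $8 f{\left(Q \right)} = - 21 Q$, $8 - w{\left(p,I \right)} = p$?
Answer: $\sqrt{141015} \approx 375.52$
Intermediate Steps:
$w{\left(p,I \right)} = 8 - p$
$f{\left(Q \right)} = - \frac{21 Q}{8}$ ($f{\left(Q \right)} = \frac{\left(-21\right) Q}{8} = - \frac{21 Q}{8}$)
$m{\left(z,S \right)} = -28$ ($m{\left(z,S \right)} = 2 - 6 \left(\left(-1\right) \left(-5\right)\right) = 2 - 6 \cdot 5 = 2 - 30 = -28$)
$\sqrt{141043 + m{\left(f{\left(w{\left(0,4 \right)} \right)},-247 \right)}} = \sqrt{141043 - 28} = \sqrt{141015}$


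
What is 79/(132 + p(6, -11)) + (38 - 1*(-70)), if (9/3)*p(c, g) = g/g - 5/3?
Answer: 128799/1186 ≈ 108.60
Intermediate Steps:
p(c, g) = -2/9 (p(c, g) = (g/g - 5/3)/3 = (1 - 5*⅓)/3 = (1 - 5/3)/3 = (⅓)*(-⅔) = -2/9)
79/(132 + p(6, -11)) + (38 - 1*(-70)) = 79/(132 - 2/9) + (38 - 1*(-70)) = 79/(1186/9) + (38 + 70) = 79*(9/1186) + 108 = 711/1186 + 108 = 128799/1186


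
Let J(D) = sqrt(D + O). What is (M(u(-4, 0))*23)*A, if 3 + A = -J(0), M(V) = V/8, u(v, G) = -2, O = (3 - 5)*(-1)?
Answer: 69/4 + 23*sqrt(2)/4 ≈ 25.382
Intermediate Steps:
O = 2 (O = -2*(-1) = 2)
J(D) = sqrt(2 + D) (J(D) = sqrt(D + 2) = sqrt(2 + D))
M(V) = V/8 (M(V) = V*(1/8) = V/8)
A = -3 - sqrt(2) (A = -3 - sqrt(2 + 0) = -3 - sqrt(2) ≈ -4.4142)
(M(u(-4, 0))*23)*A = (((1/8)*(-2))*23)*(-3 - sqrt(2)) = (-1/4*23)*(-3 - sqrt(2)) = -23*(-3 - sqrt(2))/4 = 69/4 + 23*sqrt(2)/4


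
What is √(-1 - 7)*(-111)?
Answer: -222*I*√2 ≈ -313.96*I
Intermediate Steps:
√(-1 - 7)*(-111) = √(-8)*(-111) = (2*I*√2)*(-111) = -222*I*√2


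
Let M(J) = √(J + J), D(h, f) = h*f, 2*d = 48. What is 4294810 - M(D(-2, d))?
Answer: 4294810 - 4*I*√6 ≈ 4.2948e+6 - 9.798*I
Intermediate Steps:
d = 24 (d = (½)*48 = 24)
D(h, f) = f*h
M(J) = √2*√J (M(J) = √(2*J) = √2*√J)
4294810 - M(D(-2, d)) = 4294810 - √2*√(24*(-2)) = 4294810 - √2*√(-48) = 4294810 - √2*4*I*√3 = 4294810 - 4*I*√6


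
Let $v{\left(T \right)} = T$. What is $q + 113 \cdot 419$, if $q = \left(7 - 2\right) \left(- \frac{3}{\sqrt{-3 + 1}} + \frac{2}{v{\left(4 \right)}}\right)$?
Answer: $\frac{94699}{2} + \frac{15 i \sqrt{2}}{2} \approx 47350.0 + 10.607 i$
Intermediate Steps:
$q = \frac{5}{2} + \frac{15 i \sqrt{2}}{2}$ ($q = \left(7 - 2\right) \left(- \frac{3}{\sqrt{-3 + 1}} + \frac{2}{4}\right) = 5 \left(- \frac{3}{\sqrt{-2}} + 2 \cdot \frac{1}{4}\right) = 5 \left(- \frac{3}{i \sqrt{2}} + \frac{1}{2}\right) = 5 \left(- 3 \left(- \frac{i \sqrt{2}}{2}\right) + \frac{1}{2}\right) = 5 \left(\frac{3 i \sqrt{2}}{2} + \frac{1}{2}\right) = 5 \left(\frac{1}{2} + \frac{3 i \sqrt{2}}{2}\right) = \frac{5}{2} + \frac{15 i \sqrt{2}}{2} \approx 2.5 + 10.607 i$)
$q + 113 \cdot 419 = \left(\frac{5}{2} + \frac{15 i \sqrt{2}}{2}\right) + 113 \cdot 419 = \left(\frac{5}{2} + \frac{15 i \sqrt{2}}{2}\right) + 47347 = \frac{94699}{2} + \frac{15 i \sqrt{2}}{2}$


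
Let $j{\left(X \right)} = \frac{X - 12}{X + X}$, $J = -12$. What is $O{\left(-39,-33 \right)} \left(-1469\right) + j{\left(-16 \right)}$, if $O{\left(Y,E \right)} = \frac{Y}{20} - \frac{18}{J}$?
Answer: $\frac{26477}{40} \approx 661.92$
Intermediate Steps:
$O{\left(Y,E \right)} = \frac{3}{2} + \frac{Y}{20}$ ($O{\left(Y,E \right)} = \frac{Y}{20} - \frac{18}{-12} = Y \frac{1}{20} - - \frac{3}{2} = \frac{Y}{20} + \frac{3}{2} = \frac{3}{2} + \frac{Y}{20}$)
$j{\left(X \right)} = \frac{-12 + X}{2 X}$
$O{\left(-39,-33 \right)} \left(-1469\right) + j{\left(-16 \right)} = \left(\frac{3}{2} + \frac{1}{20} \left(-39\right)\right) \left(-1469\right) + \frac{-12 - 16}{2 \left(-16\right)} = \left(\frac{3}{2} - \frac{39}{20}\right) \left(-1469\right) + \frac{1}{2} \left(- \frac{1}{16}\right) \left(-28\right) = \left(- \frac{9}{20}\right) \left(-1469\right) + \frac{7}{8} = \frac{13221}{20} + \frac{7}{8} = \frac{26477}{40}$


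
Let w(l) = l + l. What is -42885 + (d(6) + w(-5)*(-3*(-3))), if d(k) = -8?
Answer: -42983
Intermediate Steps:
w(l) = 2*l
-42885 + (d(6) + w(-5)*(-3*(-3))) = -42885 + (-8 + (2*(-5))*(-3*(-3))) = -42885 + (-8 - 10*9) = -42885 + (-8 - 90) = -42885 - 98 = -42983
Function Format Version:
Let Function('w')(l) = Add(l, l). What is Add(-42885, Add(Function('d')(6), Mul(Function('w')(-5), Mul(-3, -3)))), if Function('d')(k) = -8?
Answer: -42983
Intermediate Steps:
Function('w')(l) = Mul(2, l)
Add(-42885, Add(Function('d')(6), Mul(Function('w')(-5), Mul(-3, -3)))) = Add(-42885, Add(-8, Mul(Mul(2, -5), Mul(-3, -3)))) = Add(-42885, Add(-8, Mul(-10, 9))) = Add(-42885, Add(-8, -90)) = Add(-42885, -98) = -42983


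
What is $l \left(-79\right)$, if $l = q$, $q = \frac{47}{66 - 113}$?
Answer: $79$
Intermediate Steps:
$q = -1$ ($q = \frac{47}{-47} = 47 \left(- \frac{1}{47}\right) = -1$)
$l = -1$
$l \left(-79\right) = \left(-1\right) \left(-79\right) = 79$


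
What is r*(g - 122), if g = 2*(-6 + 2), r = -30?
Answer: 3900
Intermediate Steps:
g = -8 (g = 2*(-4) = -8)
r*(g - 122) = -30*(-8 - 122) = -30*(-130) = 3900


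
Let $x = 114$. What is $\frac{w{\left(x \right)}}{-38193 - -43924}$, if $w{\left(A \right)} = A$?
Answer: $\frac{114}{5731} \approx 0.019892$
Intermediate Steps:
$\frac{w{\left(x \right)}}{-38193 - -43924} = \frac{114}{-38193 - -43924} = \frac{114}{-38193 + 43924} = \frac{114}{5731}$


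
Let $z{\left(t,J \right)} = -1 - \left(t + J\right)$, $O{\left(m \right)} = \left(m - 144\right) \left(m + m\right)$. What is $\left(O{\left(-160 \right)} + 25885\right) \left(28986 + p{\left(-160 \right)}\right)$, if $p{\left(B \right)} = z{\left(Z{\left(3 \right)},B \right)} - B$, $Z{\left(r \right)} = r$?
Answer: $3608980830$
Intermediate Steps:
$O{\left(m \right)} = 2 m \left(-144 + m\right)$ ($O{\left(m \right)} = \left(-144 + m\right) 2 m = 2 m \left(-144 + m\right)$)
$z{\left(t,J \right)} = -1 - J - t$ ($z{\left(t,J \right)} = -1 - \left(J + t\right) = -1 - J - t$)
$p{\left(B \right)} = -4 - 2 B$ ($p{\left(B \right)} = \left(-1 - B - 3\right) - B = \left(-4 - B\right) - B = -4 - 2 B$)
$\left(O{\left(-160 \right)} + 25885\right) \left(28986 + p{\left(-160 \right)}\right) = \left(2 \left(-160\right) \left(-144 - 160\right) + 25885\right) \left(28986 - -316\right) = \left(2 \left(-160\right) \left(-304\right) + 25885\right) \left(28986 + \left(-4 + 320\right)\right) = \left(97280 + 25885\right) \left(28986 + 316\right) = 123165 \cdot 29302 = 3608980830$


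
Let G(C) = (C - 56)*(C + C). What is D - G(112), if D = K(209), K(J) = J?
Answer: -12335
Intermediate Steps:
D = 209
G(C) = 2*C*(-56 + C) (G(C) = (-56 + C)*(2*C) = 2*C*(-56 + C))
D - G(112) = 209 - 2*112*(-56 + 112) = 209 - 2*112*56 = 209 - 1*12544 = 209 - 12544 = -12335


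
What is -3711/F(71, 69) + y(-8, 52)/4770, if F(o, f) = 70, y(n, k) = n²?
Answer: -1769699/33390 ≈ -53.001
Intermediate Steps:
-3711/F(71, 69) + y(-8, 52)/4770 = -3711/70 + (-8)²/4770 = -3711*1/70 + 64*(1/4770) = -3711/70 + 32/2385 = -1769699/33390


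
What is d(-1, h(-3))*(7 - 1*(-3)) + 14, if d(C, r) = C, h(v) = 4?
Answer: 4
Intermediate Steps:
d(-1, h(-3))*(7 - 1*(-3)) + 14 = -(7 - 1*(-3)) + 14 = -(7 + 3) + 14 = -1*10 + 14 = -10 + 14 = 4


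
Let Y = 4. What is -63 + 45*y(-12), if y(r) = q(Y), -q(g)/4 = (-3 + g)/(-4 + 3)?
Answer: 117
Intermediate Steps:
q(g) = -12 + 4*g (q(g) = -4*(-3 + g)/(-4 + 3) = -4*(-3 + g)/(-1) = -4*(-3 + g)*(-1) = -4*(3 - g) = -12 + 4*g)
y(r) = 4 (y(r) = -12 + 4*4 = -12 + 16 = 4)
-63 + 45*y(-12) = -63 + 45*4 = -63 + 180 = 117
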